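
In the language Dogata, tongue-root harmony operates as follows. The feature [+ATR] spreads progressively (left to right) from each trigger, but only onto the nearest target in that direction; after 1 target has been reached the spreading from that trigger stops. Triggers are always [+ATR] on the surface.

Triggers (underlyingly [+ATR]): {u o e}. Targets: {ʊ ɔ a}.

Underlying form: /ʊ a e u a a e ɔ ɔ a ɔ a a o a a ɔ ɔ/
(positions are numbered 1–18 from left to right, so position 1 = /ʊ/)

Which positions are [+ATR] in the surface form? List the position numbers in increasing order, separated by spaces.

3 4 5 7 8 14 15

From /e/ at 3 rightward: 4 /u/ is itself a trigger — this domain ends here.
From /u/ at 4 rightward: 5 /a/ → [+ATR]; bound reached.
From /e/ at 7 rightward: 8 /ɔ/ → [+ATR]; bound reached.
From /o/ at 14 rightward: 15 /a/ → [+ATR]; bound reached.
Targets with no active source: positions 1 2 6 9 10 11 12 13 16 17 18 stay [-ATR].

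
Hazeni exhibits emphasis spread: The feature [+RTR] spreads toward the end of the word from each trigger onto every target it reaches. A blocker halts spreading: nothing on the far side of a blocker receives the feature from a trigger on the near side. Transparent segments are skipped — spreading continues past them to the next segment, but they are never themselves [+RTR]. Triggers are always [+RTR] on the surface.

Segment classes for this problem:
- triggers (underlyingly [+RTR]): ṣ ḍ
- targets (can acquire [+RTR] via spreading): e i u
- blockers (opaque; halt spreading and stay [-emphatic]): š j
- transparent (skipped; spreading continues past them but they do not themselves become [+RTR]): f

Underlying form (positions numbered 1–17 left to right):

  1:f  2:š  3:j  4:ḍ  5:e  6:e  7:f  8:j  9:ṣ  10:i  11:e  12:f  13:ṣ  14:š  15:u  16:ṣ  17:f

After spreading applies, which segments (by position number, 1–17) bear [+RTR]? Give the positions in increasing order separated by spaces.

From /ḍ/ at 4 rightward: 5 /e/ → [+RTR]; 6 /e/ → [+RTR]; 7 /f/ transparent; 8 /j/ blocks.
From /ṣ/ at 9 rightward: 10 /i/ → [+RTR]; 11 /e/ → [+RTR]; 12 /f/ transparent; 13 /ṣ/ is itself a trigger — this domain ends here.
From /ṣ/ at 13 rightward: 14 /š/ blocks.
From /ṣ/ at 16 rightward: 17 /f/ transparent; word edge.
Target with no active source: position 15 stays [-emphatic].

4 5 6 9 10 11 13 16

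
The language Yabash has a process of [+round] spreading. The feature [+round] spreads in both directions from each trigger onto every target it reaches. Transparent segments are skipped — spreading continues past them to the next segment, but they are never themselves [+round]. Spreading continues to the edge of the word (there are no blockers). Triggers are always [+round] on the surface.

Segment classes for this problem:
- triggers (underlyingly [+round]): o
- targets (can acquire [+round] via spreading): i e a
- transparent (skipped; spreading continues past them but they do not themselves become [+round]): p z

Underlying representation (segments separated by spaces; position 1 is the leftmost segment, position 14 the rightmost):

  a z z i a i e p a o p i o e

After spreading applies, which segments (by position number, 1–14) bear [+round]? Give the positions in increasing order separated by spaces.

1 4 5 6 7 9 10 12 13 14

From /o/ at 10 rightward: 11 /p/ transparent; 12 /i/ → [+round]; 13 /o/ is itself a trigger — this domain ends here.
From /o/ at 10 leftward: 9 /a/ → [+round]; 8 /p/ transparent; 7 /e/ → [+round]; 6 /i/ → [+round]; 5 /a/ → [+round]; 4 /i/ → [+round]; 3 /z/ transparent; 2 /z/ transparent; 1 /a/ → [+round]; word edge.
From /o/ at 13 rightward: 14 /e/ → [+round]; word edge.
From /o/ at 13 leftward: 12 /i/ → [+round]; 11 /p/ transparent; 10 /o/ is itself a trigger — this domain ends here.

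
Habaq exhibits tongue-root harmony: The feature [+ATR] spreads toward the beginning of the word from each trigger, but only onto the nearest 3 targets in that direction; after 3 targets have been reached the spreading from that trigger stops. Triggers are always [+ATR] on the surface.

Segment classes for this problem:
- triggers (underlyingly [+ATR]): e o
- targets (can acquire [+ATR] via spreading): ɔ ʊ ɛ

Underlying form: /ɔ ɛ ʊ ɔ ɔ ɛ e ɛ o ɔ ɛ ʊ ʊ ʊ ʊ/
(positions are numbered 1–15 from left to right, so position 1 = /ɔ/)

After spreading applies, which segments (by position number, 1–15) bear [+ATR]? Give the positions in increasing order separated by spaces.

From /e/ at 7 leftward: 6 /ɛ/ → [+ATR]; 5 /ɔ/ → [+ATR]; 4 /ɔ/ → [+ATR]; bound reached.
From /o/ at 9 leftward: 8 /ɛ/ → [+ATR]; 7 /e/ is itself a trigger — this domain ends here.
Targets with no active source: positions 1 2 3 10 11 12 13 14 15 stay [-ATR].

4 5 6 7 8 9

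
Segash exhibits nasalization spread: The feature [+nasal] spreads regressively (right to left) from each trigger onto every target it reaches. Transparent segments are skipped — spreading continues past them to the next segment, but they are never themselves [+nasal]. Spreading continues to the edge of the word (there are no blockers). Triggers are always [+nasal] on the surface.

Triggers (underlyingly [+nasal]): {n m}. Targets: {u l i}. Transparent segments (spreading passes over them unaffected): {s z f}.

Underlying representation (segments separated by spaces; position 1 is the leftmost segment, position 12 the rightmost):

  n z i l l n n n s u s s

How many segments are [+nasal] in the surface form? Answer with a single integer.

From /n/ at 1 leftward: word edge.
From /n/ at 6 leftward: 5 /l/ → [+nasal]; 4 /l/ → [+nasal]; 3 /i/ → [+nasal]; 2 /z/ transparent; 1 /n/ is itself a trigger — this domain ends here.
From /n/ at 7 leftward: 6 /n/ is itself a trigger — this domain ends here.
From /n/ at 8 leftward: 7 /n/ is itself a trigger — this domain ends here.
Target with no active source: position 10 stays [-nasal].
[+nasal] positions on the surface: 1 3 4 5 6 7 8.

7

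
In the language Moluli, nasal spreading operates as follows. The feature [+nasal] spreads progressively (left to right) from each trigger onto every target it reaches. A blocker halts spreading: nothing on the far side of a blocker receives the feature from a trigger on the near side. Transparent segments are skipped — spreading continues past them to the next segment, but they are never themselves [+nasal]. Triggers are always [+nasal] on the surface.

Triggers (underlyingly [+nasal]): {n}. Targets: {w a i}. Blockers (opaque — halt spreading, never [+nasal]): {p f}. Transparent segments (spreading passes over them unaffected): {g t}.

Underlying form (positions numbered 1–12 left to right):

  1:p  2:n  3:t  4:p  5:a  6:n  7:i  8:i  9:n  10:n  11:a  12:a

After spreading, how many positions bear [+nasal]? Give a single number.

8

From /n/ at 2 rightward: 3 /t/ transparent; 4 /p/ blocks.
From /n/ at 6 rightward: 7 /i/ → [+nasal]; 8 /i/ → [+nasal]; 9 /n/ is itself a trigger — this domain ends here.
From /n/ at 9 rightward: 10 /n/ is itself a trigger — this domain ends here.
From /n/ at 10 rightward: 11 /a/ → [+nasal]; 12 /a/ → [+nasal]; word edge.
Target with no active source: position 5 stays [-nasal].
[+nasal] positions on the surface: 2 6 7 8 9 10 11 12.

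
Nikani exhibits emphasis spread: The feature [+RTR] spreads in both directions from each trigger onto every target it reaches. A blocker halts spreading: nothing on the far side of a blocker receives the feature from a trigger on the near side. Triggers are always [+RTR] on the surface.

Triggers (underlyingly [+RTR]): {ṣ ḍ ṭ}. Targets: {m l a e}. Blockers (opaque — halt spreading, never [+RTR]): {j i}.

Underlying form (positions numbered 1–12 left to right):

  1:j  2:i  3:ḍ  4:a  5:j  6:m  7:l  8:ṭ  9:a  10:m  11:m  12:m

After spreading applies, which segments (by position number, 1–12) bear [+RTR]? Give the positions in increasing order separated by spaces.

3 4 6 7 8 9 10 11 12

From /ḍ/ at 3 rightward: 4 /a/ → [+RTR]; 5 /j/ blocks.
From /ḍ/ at 3 leftward: 2 /i/ blocks.
From /ṭ/ at 8 rightward: 9 /a/ → [+RTR]; 10 /m/ → [+RTR]; 11 /m/ → [+RTR]; 12 /m/ → [+RTR]; word edge.
From /ṭ/ at 8 leftward: 7 /l/ → [+RTR]; 6 /m/ → [+RTR]; 5 /j/ blocks.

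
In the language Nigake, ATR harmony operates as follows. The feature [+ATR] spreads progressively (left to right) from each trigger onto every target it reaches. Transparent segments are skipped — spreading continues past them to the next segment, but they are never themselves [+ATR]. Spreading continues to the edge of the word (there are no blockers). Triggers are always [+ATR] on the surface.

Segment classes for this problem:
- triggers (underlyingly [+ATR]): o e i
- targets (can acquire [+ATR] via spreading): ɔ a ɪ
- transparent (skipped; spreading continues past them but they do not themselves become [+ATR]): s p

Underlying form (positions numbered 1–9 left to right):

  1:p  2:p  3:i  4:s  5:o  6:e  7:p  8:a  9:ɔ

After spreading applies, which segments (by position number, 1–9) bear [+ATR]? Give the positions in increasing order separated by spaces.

From /i/ at 3 rightward: 4 /s/ transparent; 5 /o/ is itself a trigger — this domain ends here.
From /o/ at 5 rightward: 6 /e/ is itself a trigger — this domain ends here.
From /e/ at 6 rightward: 7 /p/ transparent; 8 /a/ → [+ATR]; 9 /ɔ/ → [+ATR]; word edge.

3 5 6 8 9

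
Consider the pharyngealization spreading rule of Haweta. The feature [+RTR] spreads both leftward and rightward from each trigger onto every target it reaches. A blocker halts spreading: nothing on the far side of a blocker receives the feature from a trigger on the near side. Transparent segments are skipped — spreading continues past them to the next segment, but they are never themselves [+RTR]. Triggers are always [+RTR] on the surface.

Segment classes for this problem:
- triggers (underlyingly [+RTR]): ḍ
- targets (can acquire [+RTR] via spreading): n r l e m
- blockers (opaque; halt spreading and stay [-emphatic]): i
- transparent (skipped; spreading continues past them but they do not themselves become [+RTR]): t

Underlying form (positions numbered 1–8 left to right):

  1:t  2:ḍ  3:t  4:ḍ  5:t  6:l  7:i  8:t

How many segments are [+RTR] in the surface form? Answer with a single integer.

3

From /ḍ/ at 2 rightward: 3 /t/ transparent; 4 /ḍ/ is itself a trigger — this domain ends here.
From /ḍ/ at 2 leftward: 1 /t/ transparent; word edge.
From /ḍ/ at 4 rightward: 5 /t/ transparent; 6 /l/ → [+RTR]; 7 /i/ blocks.
From /ḍ/ at 4 leftward: 3 /t/ transparent; 2 /ḍ/ is itself a trigger — this domain ends here.
[+RTR] positions on the surface: 2 4 6.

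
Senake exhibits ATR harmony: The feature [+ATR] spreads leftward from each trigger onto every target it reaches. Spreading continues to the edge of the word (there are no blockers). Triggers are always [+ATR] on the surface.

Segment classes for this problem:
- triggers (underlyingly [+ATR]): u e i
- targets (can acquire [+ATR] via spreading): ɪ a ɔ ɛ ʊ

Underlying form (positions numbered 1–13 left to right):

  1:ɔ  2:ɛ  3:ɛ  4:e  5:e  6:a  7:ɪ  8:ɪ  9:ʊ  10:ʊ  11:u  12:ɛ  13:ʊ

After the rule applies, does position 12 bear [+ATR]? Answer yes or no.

From /e/ at 4 leftward: 3 /ɛ/ → [+ATR]; 2 /ɛ/ → [+ATR]; 1 /ɔ/ → [+ATR]; word edge.
From /e/ at 5 leftward: 4 /e/ is itself a trigger — this domain ends here.
From /u/ at 11 leftward: 10 /ʊ/ → [+ATR]; 9 /ʊ/ → [+ATR]; 8 /ɪ/ → [+ATR]; 7 /ɪ/ → [+ATR]; 6 /a/ → [+ATR]; 5 /e/ is itself a trigger — this domain ends here.
Targets with no active source: positions 12 13 stay [-ATR].
[+ATR] positions on the surface: 1 2 3 4 5 6 7 8 9 10 11.

no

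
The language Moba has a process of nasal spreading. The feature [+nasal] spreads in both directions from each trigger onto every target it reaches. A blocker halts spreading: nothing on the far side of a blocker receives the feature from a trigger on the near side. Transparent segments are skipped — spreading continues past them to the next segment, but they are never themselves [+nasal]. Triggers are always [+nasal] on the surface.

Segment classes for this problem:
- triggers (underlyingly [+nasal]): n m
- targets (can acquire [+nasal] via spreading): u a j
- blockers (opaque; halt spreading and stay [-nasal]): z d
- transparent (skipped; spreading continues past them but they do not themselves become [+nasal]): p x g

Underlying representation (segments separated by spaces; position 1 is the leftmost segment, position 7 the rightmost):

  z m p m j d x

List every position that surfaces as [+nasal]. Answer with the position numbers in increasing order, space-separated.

From /m/ at 2 rightward: 3 /p/ transparent; 4 /m/ is itself a trigger — this domain ends here.
From /m/ at 2 leftward: 1 /z/ blocks.
From /m/ at 4 rightward: 5 /j/ → [+nasal]; 6 /d/ blocks.
From /m/ at 4 leftward: 3 /p/ transparent; 2 /m/ is itself a trigger — this domain ends here.

2 4 5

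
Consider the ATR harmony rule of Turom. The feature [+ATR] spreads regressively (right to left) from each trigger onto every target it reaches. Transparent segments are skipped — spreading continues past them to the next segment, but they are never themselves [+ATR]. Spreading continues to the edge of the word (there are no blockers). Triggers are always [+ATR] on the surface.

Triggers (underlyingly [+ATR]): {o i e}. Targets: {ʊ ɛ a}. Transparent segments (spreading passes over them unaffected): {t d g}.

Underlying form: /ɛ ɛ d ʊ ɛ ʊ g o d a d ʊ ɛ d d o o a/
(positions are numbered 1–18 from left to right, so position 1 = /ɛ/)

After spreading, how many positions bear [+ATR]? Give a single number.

From /o/ at 8 leftward: 7 /g/ transparent; 6 /ʊ/ → [+ATR]; 5 /ɛ/ → [+ATR]; 4 /ʊ/ → [+ATR]; 3 /d/ transparent; 2 /ɛ/ → [+ATR]; 1 /ɛ/ → [+ATR]; word edge.
From /o/ at 16 leftward: 15 /d/ transparent; 14 /d/ transparent; 13 /ɛ/ → [+ATR]; 12 /ʊ/ → [+ATR]; 11 /d/ transparent; 10 /a/ → [+ATR]; 9 /d/ transparent; 8 /o/ is itself a trigger — this domain ends here.
From /o/ at 17 leftward: 16 /o/ is itself a trigger — this domain ends here.
Target with no active source: position 18 stays [-ATR].
[+ATR] positions on the surface: 1 2 4 5 6 8 10 12 13 16 17.

11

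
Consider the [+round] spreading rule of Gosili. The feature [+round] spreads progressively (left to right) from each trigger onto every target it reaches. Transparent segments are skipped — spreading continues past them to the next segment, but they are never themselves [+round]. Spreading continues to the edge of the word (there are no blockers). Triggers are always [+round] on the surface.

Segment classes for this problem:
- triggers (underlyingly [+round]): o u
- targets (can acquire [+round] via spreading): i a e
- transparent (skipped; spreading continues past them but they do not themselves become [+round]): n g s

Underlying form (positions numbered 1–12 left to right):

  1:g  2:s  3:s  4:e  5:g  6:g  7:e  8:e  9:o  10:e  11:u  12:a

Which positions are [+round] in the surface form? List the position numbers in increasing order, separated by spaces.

9 10 11 12

From /o/ at 9 rightward: 10 /e/ → [+round]; 11 /u/ is itself a trigger — this domain ends here.
From /u/ at 11 rightward: 12 /a/ → [+round]; word edge.
Targets with no active source: positions 4 7 8 stay [-round].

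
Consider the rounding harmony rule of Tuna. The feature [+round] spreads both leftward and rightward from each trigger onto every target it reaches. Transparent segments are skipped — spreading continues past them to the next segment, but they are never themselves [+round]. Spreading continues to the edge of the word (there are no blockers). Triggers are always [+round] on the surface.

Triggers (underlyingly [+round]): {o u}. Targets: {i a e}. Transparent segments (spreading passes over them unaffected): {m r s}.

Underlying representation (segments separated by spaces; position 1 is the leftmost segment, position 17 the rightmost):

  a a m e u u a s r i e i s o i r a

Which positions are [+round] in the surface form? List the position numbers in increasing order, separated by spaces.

From /u/ at 5 rightward: 6 /u/ is itself a trigger — this domain ends here.
From /u/ at 5 leftward: 4 /e/ → [+round]; 3 /m/ transparent; 2 /a/ → [+round]; 1 /a/ → [+round]; word edge.
From /u/ at 6 rightward: 7 /a/ → [+round]; 8 /s/ transparent; 9 /r/ transparent; 10 /i/ → [+round]; 11 /e/ → [+round]; 12 /i/ → [+round]; 13 /s/ transparent; 14 /o/ is itself a trigger — this domain ends here.
From /u/ at 6 leftward: 5 /u/ is itself a trigger — this domain ends here.
From /o/ at 14 rightward: 15 /i/ → [+round]; 16 /r/ transparent; 17 /a/ → [+round]; word edge.
From /o/ at 14 leftward: 13 /s/ transparent; 12 /i/ → [+round]; 11 /e/ → [+round]; 10 /i/ → [+round]; 9 /r/ transparent; 8 /s/ transparent; 7 /a/ → [+round]; 6 /u/ is itself a trigger — this domain ends here.

1 2 4 5 6 7 10 11 12 14 15 17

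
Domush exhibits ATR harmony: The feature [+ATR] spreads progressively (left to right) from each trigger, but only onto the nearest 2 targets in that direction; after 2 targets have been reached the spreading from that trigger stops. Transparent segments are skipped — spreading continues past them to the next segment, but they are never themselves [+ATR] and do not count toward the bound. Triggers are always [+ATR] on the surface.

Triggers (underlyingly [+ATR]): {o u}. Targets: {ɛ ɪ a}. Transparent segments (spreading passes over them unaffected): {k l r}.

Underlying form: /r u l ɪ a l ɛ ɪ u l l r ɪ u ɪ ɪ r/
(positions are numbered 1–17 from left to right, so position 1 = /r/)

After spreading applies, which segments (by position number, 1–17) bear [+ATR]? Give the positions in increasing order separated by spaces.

From /u/ at 2 rightward: 3 /l/ transparent; 4 /ɪ/ → [+ATR]; 5 /a/ → [+ATR]; bound reached.
From /u/ at 9 rightward: 10 /l/ transparent; 11 /l/ transparent; 12 /r/ transparent; 13 /ɪ/ → [+ATR]; 14 /u/ is itself a trigger — this domain ends here.
From /u/ at 14 rightward: 15 /ɪ/ → [+ATR]; 16 /ɪ/ → [+ATR]; bound reached.
Targets with no active source: positions 7 8 stay [-ATR].

2 4 5 9 13 14 15 16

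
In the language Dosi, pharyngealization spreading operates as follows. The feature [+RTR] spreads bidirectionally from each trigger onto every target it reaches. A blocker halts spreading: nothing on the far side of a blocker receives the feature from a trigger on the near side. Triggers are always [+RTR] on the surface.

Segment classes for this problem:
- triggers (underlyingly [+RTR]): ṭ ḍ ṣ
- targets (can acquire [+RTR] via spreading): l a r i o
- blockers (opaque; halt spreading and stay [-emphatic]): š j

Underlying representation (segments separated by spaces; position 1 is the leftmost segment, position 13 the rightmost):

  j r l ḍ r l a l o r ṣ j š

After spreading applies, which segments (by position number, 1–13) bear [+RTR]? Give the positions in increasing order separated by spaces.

From /ḍ/ at 4 rightward: 5 /r/ → [+RTR]; 6 /l/ → [+RTR]; 7 /a/ → [+RTR]; 8 /l/ → [+RTR]; 9 /o/ → [+RTR]; 10 /r/ → [+RTR]; 11 /ṣ/ is itself a trigger — this domain ends here.
From /ḍ/ at 4 leftward: 3 /l/ → [+RTR]; 2 /r/ → [+RTR]; 1 /j/ blocks.
From /ṣ/ at 11 rightward: 12 /j/ blocks.
From /ṣ/ at 11 leftward: 10 /r/ → [+RTR]; 9 /o/ → [+RTR]; 8 /l/ → [+RTR]; 7 /a/ → [+RTR]; 6 /l/ → [+RTR]; 5 /r/ → [+RTR]; 4 /ḍ/ is itself a trigger — this domain ends here.

2 3 4 5 6 7 8 9 10 11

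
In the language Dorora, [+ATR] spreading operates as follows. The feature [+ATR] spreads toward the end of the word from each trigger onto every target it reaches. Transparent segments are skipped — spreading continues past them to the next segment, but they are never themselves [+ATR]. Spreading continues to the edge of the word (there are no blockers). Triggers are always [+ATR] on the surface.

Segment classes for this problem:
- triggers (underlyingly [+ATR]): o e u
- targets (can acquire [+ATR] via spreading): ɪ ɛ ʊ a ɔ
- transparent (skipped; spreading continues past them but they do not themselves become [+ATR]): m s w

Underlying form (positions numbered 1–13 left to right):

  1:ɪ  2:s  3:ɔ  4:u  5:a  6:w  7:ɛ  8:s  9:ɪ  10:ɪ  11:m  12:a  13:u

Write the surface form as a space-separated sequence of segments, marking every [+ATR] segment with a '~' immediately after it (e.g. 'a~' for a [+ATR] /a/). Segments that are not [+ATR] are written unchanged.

From /u/ at 4 rightward: 5 /a/ → [+ATR]; 6 /w/ transparent; 7 /ɛ/ → [+ATR]; 8 /s/ transparent; 9 /ɪ/ → [+ATR]; 10 /ɪ/ → [+ATR]; 11 /m/ transparent; 12 /a/ → [+ATR]; 13 /u/ is itself a trigger — this domain ends here.
From /u/ at 13 rightward: word edge.
Targets with no active source: positions 1 3 stay [-ATR].
[+ATR] positions on the surface: 4 5 7 9 10 12 13.

ɪ s ɔ u~ a~ w ɛ~ s ɪ~ ɪ~ m a~ u~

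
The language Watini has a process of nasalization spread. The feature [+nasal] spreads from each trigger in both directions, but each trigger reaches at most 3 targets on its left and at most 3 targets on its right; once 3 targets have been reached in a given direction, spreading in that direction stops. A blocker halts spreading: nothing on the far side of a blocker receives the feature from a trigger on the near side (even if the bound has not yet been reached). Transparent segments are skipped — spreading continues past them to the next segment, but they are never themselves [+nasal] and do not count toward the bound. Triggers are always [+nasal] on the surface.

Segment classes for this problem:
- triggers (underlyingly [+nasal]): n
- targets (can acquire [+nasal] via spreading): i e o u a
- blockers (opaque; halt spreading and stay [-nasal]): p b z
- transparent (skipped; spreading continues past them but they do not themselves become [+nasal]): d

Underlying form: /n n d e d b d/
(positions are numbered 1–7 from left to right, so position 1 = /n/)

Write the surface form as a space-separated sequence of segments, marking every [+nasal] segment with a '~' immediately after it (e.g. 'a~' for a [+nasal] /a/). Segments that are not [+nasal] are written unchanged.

From /n/ at 1 rightward: 2 /n/ is itself a trigger — this domain ends here.
From /n/ at 1 leftward: word edge.
From /n/ at 2 rightward: 3 /d/ transparent; 4 /e/ → [+nasal]; 5 /d/ transparent; 6 /b/ blocks.
From /n/ at 2 leftward: 1 /n/ is itself a trigger — this domain ends here.
[+nasal] positions on the surface: 1 2 4.

n~ n~ d e~ d b d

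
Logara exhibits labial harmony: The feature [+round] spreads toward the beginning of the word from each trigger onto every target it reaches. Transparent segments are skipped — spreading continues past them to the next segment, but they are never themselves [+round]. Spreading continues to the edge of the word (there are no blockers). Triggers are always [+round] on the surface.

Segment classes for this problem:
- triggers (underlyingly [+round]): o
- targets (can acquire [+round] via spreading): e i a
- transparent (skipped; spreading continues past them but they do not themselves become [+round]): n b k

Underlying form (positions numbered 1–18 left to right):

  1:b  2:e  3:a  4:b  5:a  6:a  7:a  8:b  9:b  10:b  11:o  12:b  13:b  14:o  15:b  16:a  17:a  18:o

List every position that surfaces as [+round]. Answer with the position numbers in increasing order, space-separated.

From /o/ at 11 leftward: 10 /b/ transparent; 9 /b/ transparent; 8 /b/ transparent; 7 /a/ → [+round]; 6 /a/ → [+round]; 5 /a/ → [+round]; 4 /b/ transparent; 3 /a/ → [+round]; 2 /e/ → [+round]; 1 /b/ transparent; word edge.
From /o/ at 14 leftward: 13 /b/ transparent; 12 /b/ transparent; 11 /o/ is itself a trigger — this domain ends here.
From /o/ at 18 leftward: 17 /a/ → [+round]; 16 /a/ → [+round]; 15 /b/ transparent; 14 /o/ is itself a trigger — this domain ends here.

2 3 5 6 7 11 14 16 17 18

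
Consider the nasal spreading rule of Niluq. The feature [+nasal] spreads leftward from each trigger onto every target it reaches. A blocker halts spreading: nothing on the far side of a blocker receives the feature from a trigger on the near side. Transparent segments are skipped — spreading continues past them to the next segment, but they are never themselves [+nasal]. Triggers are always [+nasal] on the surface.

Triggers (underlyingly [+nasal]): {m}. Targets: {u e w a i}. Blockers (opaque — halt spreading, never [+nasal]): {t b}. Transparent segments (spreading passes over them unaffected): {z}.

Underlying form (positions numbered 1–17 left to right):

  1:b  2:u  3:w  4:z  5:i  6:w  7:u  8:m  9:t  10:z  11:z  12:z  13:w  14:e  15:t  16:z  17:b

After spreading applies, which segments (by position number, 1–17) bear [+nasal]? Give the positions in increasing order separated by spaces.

From /m/ at 8 leftward: 7 /u/ → [+nasal]; 6 /w/ → [+nasal]; 5 /i/ → [+nasal]; 4 /z/ transparent; 3 /w/ → [+nasal]; 2 /u/ → [+nasal]; 1 /b/ blocks.
Targets with no active source: positions 13 14 stay [-nasal].

2 3 5 6 7 8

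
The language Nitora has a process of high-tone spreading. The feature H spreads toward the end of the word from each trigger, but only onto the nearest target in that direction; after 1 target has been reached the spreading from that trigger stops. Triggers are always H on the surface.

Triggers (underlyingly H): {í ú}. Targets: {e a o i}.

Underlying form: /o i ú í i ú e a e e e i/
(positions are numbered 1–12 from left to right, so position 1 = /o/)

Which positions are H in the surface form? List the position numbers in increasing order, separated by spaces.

3 4 5 6 7

From /ú/ at 3 rightward: 4 /í/ is itself a trigger — this domain ends here.
From /í/ at 4 rightward: 5 /i/ → H; bound reached.
From /ú/ at 6 rightward: 7 /e/ → H; bound reached.
Targets with no active source: positions 1 2 8 9 10 11 12 stay [-high tone].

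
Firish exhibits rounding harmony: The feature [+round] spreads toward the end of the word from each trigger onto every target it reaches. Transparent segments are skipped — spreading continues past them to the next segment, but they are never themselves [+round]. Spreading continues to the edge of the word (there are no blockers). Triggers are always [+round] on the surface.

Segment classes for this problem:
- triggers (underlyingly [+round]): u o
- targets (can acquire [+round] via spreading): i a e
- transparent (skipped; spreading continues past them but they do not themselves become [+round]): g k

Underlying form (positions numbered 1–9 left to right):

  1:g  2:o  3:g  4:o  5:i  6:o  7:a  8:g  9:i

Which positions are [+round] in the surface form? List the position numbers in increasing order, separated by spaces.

2 4 5 6 7 9

From /o/ at 2 rightward: 3 /g/ transparent; 4 /o/ is itself a trigger — this domain ends here.
From /o/ at 4 rightward: 5 /i/ → [+round]; 6 /o/ is itself a trigger — this domain ends here.
From /o/ at 6 rightward: 7 /a/ → [+round]; 8 /g/ transparent; 9 /i/ → [+round]; word edge.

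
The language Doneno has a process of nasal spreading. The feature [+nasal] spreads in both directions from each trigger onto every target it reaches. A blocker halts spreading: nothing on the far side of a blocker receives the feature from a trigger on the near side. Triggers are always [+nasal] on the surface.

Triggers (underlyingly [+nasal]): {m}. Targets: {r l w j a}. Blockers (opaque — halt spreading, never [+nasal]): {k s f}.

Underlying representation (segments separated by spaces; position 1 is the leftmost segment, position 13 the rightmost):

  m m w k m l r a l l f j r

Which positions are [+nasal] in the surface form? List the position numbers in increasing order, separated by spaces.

1 2 3 5 6 7 8 9 10

From /m/ at 1 rightward: 2 /m/ is itself a trigger — this domain ends here.
From /m/ at 1 leftward: word edge.
From /m/ at 2 rightward: 3 /w/ → [+nasal]; 4 /k/ blocks.
From /m/ at 2 leftward: 1 /m/ is itself a trigger — this domain ends here.
From /m/ at 5 rightward: 6 /l/ → [+nasal]; 7 /r/ → [+nasal]; 8 /a/ → [+nasal]; 9 /l/ → [+nasal]; 10 /l/ → [+nasal]; 11 /f/ blocks.
From /m/ at 5 leftward: 4 /k/ blocks.
Targets with no active source: positions 12 13 stay [-nasal].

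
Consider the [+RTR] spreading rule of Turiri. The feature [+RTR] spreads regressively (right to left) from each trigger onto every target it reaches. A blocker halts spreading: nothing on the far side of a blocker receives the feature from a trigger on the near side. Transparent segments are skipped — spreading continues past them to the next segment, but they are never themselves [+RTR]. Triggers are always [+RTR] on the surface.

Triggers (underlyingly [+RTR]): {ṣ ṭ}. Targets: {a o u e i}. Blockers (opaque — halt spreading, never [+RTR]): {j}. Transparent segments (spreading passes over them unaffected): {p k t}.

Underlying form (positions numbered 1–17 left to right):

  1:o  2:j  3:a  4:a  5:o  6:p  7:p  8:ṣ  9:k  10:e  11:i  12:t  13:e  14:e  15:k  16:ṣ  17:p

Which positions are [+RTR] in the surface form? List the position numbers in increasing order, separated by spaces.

From /ṣ/ at 8 leftward: 7 /p/ transparent; 6 /p/ transparent; 5 /o/ → [+RTR]; 4 /a/ → [+RTR]; 3 /a/ → [+RTR]; 2 /j/ blocks.
From /ṣ/ at 16 leftward: 15 /k/ transparent; 14 /e/ → [+RTR]; 13 /e/ → [+RTR]; 12 /t/ transparent; 11 /i/ → [+RTR]; 10 /e/ → [+RTR]; 9 /k/ transparent; 8 /ṣ/ is itself a trigger — this domain ends here.
Target with no active source: position 1 stays [-emphatic].

3 4 5 8 10 11 13 14 16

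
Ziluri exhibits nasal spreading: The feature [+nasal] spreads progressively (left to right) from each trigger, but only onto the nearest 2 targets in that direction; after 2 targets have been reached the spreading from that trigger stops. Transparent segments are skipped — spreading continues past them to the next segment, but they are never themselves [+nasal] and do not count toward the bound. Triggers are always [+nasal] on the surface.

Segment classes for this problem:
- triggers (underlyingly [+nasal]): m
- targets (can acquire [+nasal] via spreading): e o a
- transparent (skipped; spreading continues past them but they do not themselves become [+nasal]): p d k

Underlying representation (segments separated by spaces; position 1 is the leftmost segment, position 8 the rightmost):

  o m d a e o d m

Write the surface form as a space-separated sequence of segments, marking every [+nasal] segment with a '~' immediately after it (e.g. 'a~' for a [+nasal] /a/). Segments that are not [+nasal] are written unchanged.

o m~ d a~ e~ o d m~

From /m/ at 2 rightward: 3 /d/ transparent; 4 /a/ → [+nasal]; 5 /e/ → [+nasal]; bound reached.
From /m/ at 8 rightward: word edge.
Targets with no active source: positions 1 6 stay [-nasal].
[+nasal] positions on the surface: 2 4 5 8.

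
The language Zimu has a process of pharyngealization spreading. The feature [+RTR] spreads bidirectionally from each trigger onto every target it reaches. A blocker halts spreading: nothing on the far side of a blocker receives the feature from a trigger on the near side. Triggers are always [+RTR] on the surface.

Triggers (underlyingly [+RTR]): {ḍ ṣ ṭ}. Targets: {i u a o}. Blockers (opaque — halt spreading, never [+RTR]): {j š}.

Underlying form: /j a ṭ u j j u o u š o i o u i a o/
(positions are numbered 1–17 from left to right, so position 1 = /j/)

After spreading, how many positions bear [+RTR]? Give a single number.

3

From /ṭ/ at 3 rightward: 4 /u/ → [+RTR]; 5 /j/ blocks.
From /ṭ/ at 3 leftward: 2 /a/ → [+RTR]; 1 /j/ blocks.
Targets with no active source: positions 7 8 9 11 12 13 14 15 16 17 stay [-emphatic].
[+RTR] positions on the surface: 2 3 4.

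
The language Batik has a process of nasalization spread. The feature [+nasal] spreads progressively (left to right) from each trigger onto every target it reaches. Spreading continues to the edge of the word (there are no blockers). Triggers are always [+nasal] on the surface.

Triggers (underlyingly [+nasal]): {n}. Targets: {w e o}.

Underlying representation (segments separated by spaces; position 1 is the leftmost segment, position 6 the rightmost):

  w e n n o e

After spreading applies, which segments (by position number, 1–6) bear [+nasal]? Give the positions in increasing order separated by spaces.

3 4 5 6

From /n/ at 3 rightward: 4 /n/ is itself a trigger — this domain ends here.
From /n/ at 4 rightward: 5 /o/ → [+nasal]; 6 /e/ → [+nasal]; word edge.
Targets with no active source: positions 1 2 stay [-nasal].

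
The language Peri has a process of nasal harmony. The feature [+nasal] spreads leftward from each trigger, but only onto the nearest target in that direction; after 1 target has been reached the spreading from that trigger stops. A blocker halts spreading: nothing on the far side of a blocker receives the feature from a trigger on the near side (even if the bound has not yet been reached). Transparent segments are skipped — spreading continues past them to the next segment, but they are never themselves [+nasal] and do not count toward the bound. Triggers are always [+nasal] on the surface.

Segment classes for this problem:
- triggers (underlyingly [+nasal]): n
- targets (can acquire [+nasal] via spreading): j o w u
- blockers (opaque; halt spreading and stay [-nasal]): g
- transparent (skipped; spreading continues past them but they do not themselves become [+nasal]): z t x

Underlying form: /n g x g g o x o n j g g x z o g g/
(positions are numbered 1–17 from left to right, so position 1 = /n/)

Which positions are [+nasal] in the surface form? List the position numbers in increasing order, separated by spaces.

1 8 9

From /n/ at 1 leftward: word edge.
From /n/ at 9 leftward: 8 /o/ → [+nasal]; bound reached.
Targets with no active source: positions 6 10 15 stay [-nasal].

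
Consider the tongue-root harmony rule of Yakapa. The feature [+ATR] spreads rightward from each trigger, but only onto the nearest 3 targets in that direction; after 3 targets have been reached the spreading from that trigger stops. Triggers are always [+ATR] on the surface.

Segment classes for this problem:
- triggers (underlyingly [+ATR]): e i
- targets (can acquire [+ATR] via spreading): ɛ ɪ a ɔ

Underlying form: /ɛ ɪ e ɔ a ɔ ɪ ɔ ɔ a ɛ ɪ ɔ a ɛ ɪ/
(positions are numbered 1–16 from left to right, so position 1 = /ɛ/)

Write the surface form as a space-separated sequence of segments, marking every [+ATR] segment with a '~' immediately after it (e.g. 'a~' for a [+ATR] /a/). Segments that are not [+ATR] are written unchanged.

ɛ ɪ e~ ɔ~ a~ ɔ~ ɪ ɔ ɔ a ɛ ɪ ɔ a ɛ ɪ

From /e/ at 3 rightward: 4 /ɔ/ → [+ATR]; 5 /a/ → [+ATR]; 6 /ɔ/ → [+ATR]; bound reached.
Targets with no active source: positions 1 2 7 8 9 10 11 12 13 14 15 16 stay [-ATR].
[+ATR] positions on the surface: 3 4 5 6.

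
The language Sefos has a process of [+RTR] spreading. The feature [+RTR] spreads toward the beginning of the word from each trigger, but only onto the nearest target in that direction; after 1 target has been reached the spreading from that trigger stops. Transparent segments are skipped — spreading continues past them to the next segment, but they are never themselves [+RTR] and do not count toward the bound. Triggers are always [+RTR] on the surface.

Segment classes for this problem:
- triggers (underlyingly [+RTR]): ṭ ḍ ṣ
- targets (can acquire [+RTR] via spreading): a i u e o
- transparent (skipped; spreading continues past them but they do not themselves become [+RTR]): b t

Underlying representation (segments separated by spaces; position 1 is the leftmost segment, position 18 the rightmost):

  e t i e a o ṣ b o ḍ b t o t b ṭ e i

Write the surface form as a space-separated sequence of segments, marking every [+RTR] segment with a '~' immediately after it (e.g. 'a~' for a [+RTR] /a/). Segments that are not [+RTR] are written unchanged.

e t i e a o~ ṣ~ b o~ ḍ~ b t o~ t b ṭ~ e i

From /ṣ/ at 7 leftward: 6 /o/ → [+RTR]; bound reached.
From /ḍ/ at 10 leftward: 9 /o/ → [+RTR]; bound reached.
From /ṭ/ at 16 leftward: 15 /b/ transparent; 14 /t/ transparent; 13 /o/ → [+RTR]; bound reached.
Targets with no active source: positions 1 3 4 5 17 18 stay [-emphatic].
[+RTR] positions on the surface: 6 7 9 10 13 16.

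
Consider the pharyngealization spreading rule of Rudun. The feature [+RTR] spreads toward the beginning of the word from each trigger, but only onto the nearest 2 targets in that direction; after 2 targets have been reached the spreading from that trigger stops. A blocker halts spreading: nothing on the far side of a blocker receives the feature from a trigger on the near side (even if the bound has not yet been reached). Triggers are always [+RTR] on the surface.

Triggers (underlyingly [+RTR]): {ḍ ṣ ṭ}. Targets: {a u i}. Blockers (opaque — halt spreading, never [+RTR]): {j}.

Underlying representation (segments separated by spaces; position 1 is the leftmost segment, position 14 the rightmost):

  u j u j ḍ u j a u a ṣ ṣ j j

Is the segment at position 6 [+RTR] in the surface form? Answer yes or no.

From /ḍ/ at 5 leftward: 4 /j/ blocks.
From /ṣ/ at 11 leftward: 10 /a/ → [+RTR]; 9 /u/ → [+RTR]; bound reached.
From /ṣ/ at 12 leftward: 11 /ṣ/ is itself a trigger — this domain ends here.
Targets with no active source: positions 1 3 6 8 stay [-emphatic].
[+RTR] positions on the surface: 5 9 10 11 12.

no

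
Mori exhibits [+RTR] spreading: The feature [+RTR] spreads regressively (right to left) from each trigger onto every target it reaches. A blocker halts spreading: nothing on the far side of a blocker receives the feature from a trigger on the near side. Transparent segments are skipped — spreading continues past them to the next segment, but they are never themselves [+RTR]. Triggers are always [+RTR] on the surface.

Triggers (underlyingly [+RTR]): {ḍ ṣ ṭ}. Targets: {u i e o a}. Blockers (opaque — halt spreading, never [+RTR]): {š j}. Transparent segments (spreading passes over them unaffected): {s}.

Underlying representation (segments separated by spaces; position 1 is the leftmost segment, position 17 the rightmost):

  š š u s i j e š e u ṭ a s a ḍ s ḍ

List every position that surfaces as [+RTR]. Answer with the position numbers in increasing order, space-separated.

9 10 11 12 14 15 17

From /ṭ/ at 11 leftward: 10 /u/ → [+RTR]; 9 /e/ → [+RTR]; 8 /š/ blocks.
From /ḍ/ at 15 leftward: 14 /a/ → [+RTR]; 13 /s/ transparent; 12 /a/ → [+RTR]; 11 /ṭ/ is itself a trigger — this domain ends here.
From /ḍ/ at 17 leftward: 16 /s/ transparent; 15 /ḍ/ is itself a trigger — this domain ends here.
Targets with no active source: positions 3 5 7 stay [-emphatic].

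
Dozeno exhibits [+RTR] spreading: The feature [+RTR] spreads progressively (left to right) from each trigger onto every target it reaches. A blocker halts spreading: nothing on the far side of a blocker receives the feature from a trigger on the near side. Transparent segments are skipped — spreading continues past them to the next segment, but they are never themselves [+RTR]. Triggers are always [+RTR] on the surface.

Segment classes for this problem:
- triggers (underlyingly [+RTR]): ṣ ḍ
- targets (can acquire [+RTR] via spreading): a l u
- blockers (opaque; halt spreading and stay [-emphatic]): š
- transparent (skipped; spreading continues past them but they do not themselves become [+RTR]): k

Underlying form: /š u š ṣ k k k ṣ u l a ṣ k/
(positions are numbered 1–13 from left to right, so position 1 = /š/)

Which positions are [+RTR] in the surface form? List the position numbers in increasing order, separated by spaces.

From /ṣ/ at 4 rightward: 5 /k/ transparent; 6 /k/ transparent; 7 /k/ transparent; 8 /ṣ/ is itself a trigger — this domain ends here.
From /ṣ/ at 8 rightward: 9 /u/ → [+RTR]; 10 /l/ → [+RTR]; 11 /a/ → [+RTR]; 12 /ṣ/ is itself a trigger — this domain ends here.
From /ṣ/ at 12 rightward: 13 /k/ transparent; word edge.
Target with no active source: position 2 stays [-emphatic].

4 8 9 10 11 12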